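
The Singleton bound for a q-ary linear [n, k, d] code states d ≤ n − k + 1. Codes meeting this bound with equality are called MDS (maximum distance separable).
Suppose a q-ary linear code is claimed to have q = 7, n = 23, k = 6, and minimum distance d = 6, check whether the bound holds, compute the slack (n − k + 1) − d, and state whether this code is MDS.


Singleton RHS = n − k + 1 = 18, slack = 12, bound satisfied, not MDS.

Singleton bound: d ≤ n − k + 1.
Here n = 23, k = 6, so n − k + 1 = 18.
Given d = 6, check d ≤ 18: YES.
Slack = (n − k + 1) − d = 12.
The code is NOT MDS (slack = 12 > 0).
Description: the claimed parameters are [23, 6, 6]_7; such a code would be non-MDS.


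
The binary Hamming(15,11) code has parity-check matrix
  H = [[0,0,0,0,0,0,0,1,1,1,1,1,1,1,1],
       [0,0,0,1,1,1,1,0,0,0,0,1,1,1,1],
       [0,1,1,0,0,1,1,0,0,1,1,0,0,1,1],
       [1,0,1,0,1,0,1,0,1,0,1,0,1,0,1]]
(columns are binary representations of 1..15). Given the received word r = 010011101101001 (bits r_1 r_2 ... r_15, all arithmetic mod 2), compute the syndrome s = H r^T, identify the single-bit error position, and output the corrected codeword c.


s = (0, 1, 1, 0)^T, error position = 6, corrected codeword c = 010010101101001

Compute s = H r^T mod 2 one row at a time:
  s_1 = 0 + 1 + 1 + 0 + 1 + 0 + 0 + 1 = 4 ≡ 0 (mod 2).
  s_2 = 0 + 1 + 1 + 1 + 1 + 0 + 0 + 1 = 5 ≡ 1 (mod 2).
  s_3 = 1 + 0 + 1 + 1 + 1 + 0 + 0 + 1 = 5 ≡ 1 (mod 2).
  s_4 = 0 + 0 + 1 + 1 + 1 + 0 + 0 + 1 = 4 ≡ 0 (mod 2).
s = (0, 1, 1, 0)^T — this equals column 6 of H (binary 0110), so error is at position 6.
Correct: flip bit 6 of r = 010011101101001 to get c = 010010101101001.


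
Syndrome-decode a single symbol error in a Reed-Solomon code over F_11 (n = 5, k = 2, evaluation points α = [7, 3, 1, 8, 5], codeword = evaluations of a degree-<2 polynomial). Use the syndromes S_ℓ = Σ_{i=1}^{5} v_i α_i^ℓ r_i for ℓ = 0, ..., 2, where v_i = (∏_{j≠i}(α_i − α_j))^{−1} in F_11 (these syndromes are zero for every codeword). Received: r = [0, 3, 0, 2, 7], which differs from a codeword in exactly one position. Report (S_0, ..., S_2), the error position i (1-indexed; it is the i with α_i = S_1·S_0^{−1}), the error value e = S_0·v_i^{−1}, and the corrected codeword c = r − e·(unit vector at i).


S = (2, 2, 2), error at position 3, error magnitude e = 1, c = [0, 3, 10, 2, 7].

Step 1: column multipliers v_i = (∏_{j≠i}(α_i − α_j))^{−1} mod 11.
  i = 1 (α = 7): (7−3)(7−1)(7−8)(7−5) = 4·6·(−1)·2 = −48 ≡ 7, so v_1 = 7^{−1} = 8 (mod 11).
  i = 2 (α = 3): (3−7)(3−1)(3−8)(3−5) = (−4)·2·(−5)·(−2) = −80 ≡ 8, so v_2 = 8^{−1} = 7 (mod 11).
  i = 3 (α = 1): (1−7)(1−3)(1−8)(1−5) = (−6)·(−2)·(−7)·(−4) = 336 ≡ 6, so v_3 = 6^{−1} = 2 (mod 11).
  i = 4 (α = 8): (8−7)(8−3)(8−1)(8−5) = 1·5·7·3 = 105 ≡ 6, so v_4 = 6^{−1} = 2 (mod 11).
  i = 5 (α = 5): (5−7)(5−3)(5−1)(5−8) = (−2)·2·4·(−3) = 48 ≡ 4, so v_5 = 4^{−1} = 3 (mod 11).
  v = [8, 7, 2, 2, 3].
Step 2: syndromes of r = [0, 3, 0, 2, 7] (all sums mod 11).
  S_0 = Σ v_i r_i = 8·0 + 7·3 + 2·0 + 2·2 + 3·7 = 46 ≡ 2.
  S_1 = Σ v_i α_i r_i = 8·7·0 + 7·3·3 + 2·1·0 + 2·8·2 + 3·5·7 = 200 ≡ 2.
  α_i^2 mod 11 = [5, 9, 1, 9, 3].
  S_2 = Σ v_i α_i^2 r_i = 8·5·0 + 7·9·3 + 2·1·0 + 2·9·2 + 3·3·7 = 288 ≡ 2.
  S = (2, 2, 2) ≠ 0, so r is not a codeword (an error is present).
Step 3: locate the error. For a single error e at position i, S_ℓ = v_i·e·α_i^ℓ, so α_err = S_1/S_0.
  S_0^{−1} = 2^{−1} = 6 (mod 11), so α_err = 2·6 = 12 ≡ 1 = α_3. Error position i = 3.
  Consistency check: S_2/S_1 = 2·6 = 12 ≡ 1 = α_err ✓ (single-error assumption holds).
Step 4: error magnitude e = S_0/v_3 = S_0·∏_{j≠3}(α_3 − α_j) = 2·6 = 12 ≡ 1 (mod 11).
Step 5: correct position 3: c_3 = r_3 − e = 0 − 1 ≡ 10 (mod 11). Hence c = [0, 3, 10, 2, 7].
  Check: interpolating c through the α_i gives m(x) = 8 + 2·x (degree < 2) with m(α_i) = c_i for every i, so c is indeed a codeword.


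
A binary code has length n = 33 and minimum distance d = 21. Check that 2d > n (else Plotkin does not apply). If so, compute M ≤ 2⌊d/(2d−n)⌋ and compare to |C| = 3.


Plotkin bound M ≤ 4; given |C| = 3 ≤ bound (satisfied).

Check applicability: 2d = 42, n = 33.
2d − n = 9 > 0, so Plotkin applies.
Compute d/(2d−n) = 21/9 ≈ 2.3333.
⌊d/(2d−n)⌋ = 2.
Plotkin bound: M ≤ 2·2 = 4.
Given |C| = 3, check: satisfied.
This |C| is below the Plotkin bound.


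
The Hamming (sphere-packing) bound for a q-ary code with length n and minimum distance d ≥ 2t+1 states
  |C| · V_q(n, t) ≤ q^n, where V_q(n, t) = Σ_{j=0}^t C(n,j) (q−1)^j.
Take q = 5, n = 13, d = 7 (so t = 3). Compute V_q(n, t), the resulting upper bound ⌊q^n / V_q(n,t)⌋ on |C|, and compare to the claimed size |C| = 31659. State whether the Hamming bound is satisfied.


V_q(n, t) = 19605, q^n = 1220703125, Hamming bound = 62264, |C| = 31659 ≤ bound (satisfied).

Step 1: Compute V_q(n, t) = Σ_{j=0}^3 C(n, j) (q−1)^j.
  j = 0: C(13,0)·(4)^0 = 1·1 = 1.
  j = 1: C(13,1)·(4)^1 = 13·4 = 52.
  j = 2: C(13,2)·(4)^2 = 78·16 = 1248.
  j = 3: C(13,3)·(4)^3 = 286·64 = 18304.
  V_q(n, t) = 1 + 52 + 1248 + 18304 = 19605.
Step 2: q^n = 5^13 = 1220703125.
Step 3: Hamming bound ⌊q^n / V_q(n,t)⌋ = ⌊1220703125/19605⌋ = 62264.
Step 4: Compare |C| = 31659 to 62264: satisfied.
The claimed |C| lies below the Hamming bound.


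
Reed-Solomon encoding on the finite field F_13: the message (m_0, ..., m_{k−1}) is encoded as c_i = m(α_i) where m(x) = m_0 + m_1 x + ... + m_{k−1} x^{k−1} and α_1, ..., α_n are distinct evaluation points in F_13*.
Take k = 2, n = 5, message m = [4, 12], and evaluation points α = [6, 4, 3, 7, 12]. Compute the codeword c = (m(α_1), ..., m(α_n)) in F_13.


c = [11, 0, 1, 10, 5]

Message polynomial: m(x) = 4 + 12·x (mod 13).
For each evaluation point α_i, compute m(α_i) mod 13:
  α_1 = 6: Horner steps 12 → 11, so m(6) = 11.
  α_2 = 4: Horner steps 12 → 0, so m(4) = 0.
  α_3 = 3: Horner steps 12 → 1, so m(3) = 1.
  α_4 = 7: Horner steps 12 → 10, so m(7) = 10.
  α_5 = 12: Horner steps 12 → 5, so m(12) = 5.
Codeword c = [11, 0, 1, 10, 5] ∈ F_13^5.


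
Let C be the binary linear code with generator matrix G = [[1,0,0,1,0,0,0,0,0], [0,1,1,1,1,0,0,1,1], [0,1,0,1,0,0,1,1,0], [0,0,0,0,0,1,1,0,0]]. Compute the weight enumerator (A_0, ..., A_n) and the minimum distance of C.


Weight distribution: A_0 = 1, A_2 = 2, A_4 = 7, A_6 = 4, A_8 = 2. Minimum distance d = 2.

Enumerate all 2^4 = 16 messages m ∈ F_2^4.
For each, compute codeword c = mG in F_2^9, then tally its weight.
  m = 0000 → c = 000000000, weight = 0.
  m = 1000 → c = 100100000, weight = 2.
  m = 0100 → c = 011110011, weight = 6.
  m = 1100 → c = 111010011, weight = 6.
  m = 0010 → c = 010100110, weight = 4.
  m = 1010 → c = 110000110, weight = 4.
  m = 0110 → c = 001010101, weight = 4.
  m = 1110 → c = 101110101, weight = 6.
  m = 0001 → c = 000001100, weight = 2.
  m = 1001 → c = 100101100, weight = 4.
  m = 0101 → c = 011111111, weight = 8.
  m = 1101 → c = 111011111, weight = 8.
  m = 0011 → c = 010101010, weight = 4.
  m = 1011 → c = 110001010, weight = 4.
  m = 0111 → c = 001011001, weight = 4.
  m = 1111 → c = 101111001, weight = 6.
Tally weights:
  weight 0: 1 codewords.
  weight 2: 2 codewords.
  weight 4: 7 codewords.
  weight 6: 4 codewords.
  weight 8: 2 codewords.
Minimum distance d = smallest w > 0 with A_w > 0 = 2.
Sanity: Σ A_w = 16 = 2^4 = 16 ✓.


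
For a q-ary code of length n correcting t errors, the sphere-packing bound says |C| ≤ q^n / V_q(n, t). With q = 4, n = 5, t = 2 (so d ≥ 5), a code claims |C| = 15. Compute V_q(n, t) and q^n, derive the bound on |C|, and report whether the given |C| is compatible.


V_q(n, t) = 106, q^n = 1024, Hamming bound = 9, |C| = 15 > bound (violated).

Step 1: Compute V_q(n, t) = Σ_{j=0}^2 C(n, j) (q−1)^j.
  j = 0: C(5,0)·(3)^0 = 1·1 = 1.
  j = 1: C(5,1)·(3)^1 = 5·3 = 15.
  j = 2: C(5,2)·(3)^2 = 10·9 = 90.
  V_q(n, t) = 1 + 15 + 90 = 106.
Step 2: q^n = 4^5 = 1024.
Step 3: Hamming bound ⌊q^n / V_q(n,t)⌋ = ⌊1024/106⌋ = 9.
Step 4: Compare |C| = 15 to 9: violated.
The claimed |C| lies above the Hamming bound, so no 4-ary code of length 5 with d ≥ 5 can have 15 codewords.


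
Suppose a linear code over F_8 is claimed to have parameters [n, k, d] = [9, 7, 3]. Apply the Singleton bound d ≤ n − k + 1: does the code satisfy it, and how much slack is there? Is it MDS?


Singleton RHS = n − k + 1 = 3, slack = 0, bound satisfied, MDS.

Singleton bound: d ≤ n − k + 1.
Here n = 9, k = 7, so n − k + 1 = 3.
Given d = 3, check d ≤ 3: YES.
Slack = (n − k + 1) − d = 0.
The code is MDS (slack = 0).
Description: the claimed parameters are [9, 7, 3]_8; such a code would be MDS (meets Singleton bound).


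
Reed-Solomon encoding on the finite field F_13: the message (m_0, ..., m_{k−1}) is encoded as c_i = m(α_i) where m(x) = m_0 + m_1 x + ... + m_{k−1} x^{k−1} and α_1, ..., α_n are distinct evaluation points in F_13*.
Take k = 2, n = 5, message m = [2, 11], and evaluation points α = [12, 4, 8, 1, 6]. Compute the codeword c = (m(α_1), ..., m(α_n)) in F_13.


c = [4, 7, 12, 0, 3]

Message polynomial: m(x) = 2 + 11·x (mod 13).
For each evaluation point α_i, compute m(α_i) mod 13:
  α_1 = 12: Horner steps 11 → 4, so m(12) = 4.
  α_2 = 4: Horner steps 11 → 7, so m(4) = 7.
  α_3 = 8: Horner steps 11 → 12, so m(8) = 12.
  α_4 = 1: Horner steps 11 → 0, so m(1) = 0.
  α_5 = 6: Horner steps 11 → 3, so m(6) = 3.
Codeword c = [4, 7, 12, 0, 3] ∈ F_13^5.


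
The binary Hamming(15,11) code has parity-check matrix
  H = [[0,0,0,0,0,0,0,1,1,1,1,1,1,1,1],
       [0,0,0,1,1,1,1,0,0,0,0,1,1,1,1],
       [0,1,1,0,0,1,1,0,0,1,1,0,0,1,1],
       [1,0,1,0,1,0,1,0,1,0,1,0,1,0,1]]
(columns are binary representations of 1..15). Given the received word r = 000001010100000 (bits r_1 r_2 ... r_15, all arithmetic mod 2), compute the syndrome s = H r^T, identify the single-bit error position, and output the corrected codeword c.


s = (0, 1, 0, 0)^T, error position = 4, corrected codeword c = 000101010100000

Compute s = H r^T mod 2 one row at a time:
  s_1 = 1 + 0 + 1 + 0 + 0 + 0 + 0 + 0 = 2 ≡ 0 (mod 2).
  s_2 = 0 + 0 + 1 + 0 + 0 + 0 + 0 + 0 = 1 ≡ 1 (mod 2).
  s_3 = 0 + 0 + 1 + 0 + 1 + 0 + 0 + 0 = 2 ≡ 0 (mod 2).
  s_4 = 0 + 0 + 0 + 0 + 0 + 0 + 0 + 0 = 0 ≡ 0 (mod 2).
s = (0, 1, 0, 0)^T — this equals column 4 of H (binary 0100), so error is at position 4.
Correct: flip bit 4 of r = 000001010100000 to get c = 000101010100000.


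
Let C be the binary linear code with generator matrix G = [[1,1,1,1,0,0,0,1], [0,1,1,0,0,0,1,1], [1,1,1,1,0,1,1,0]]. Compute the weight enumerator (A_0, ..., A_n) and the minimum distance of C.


Weight distribution: A_0 = 1, A_3 = 3, A_4 = 2, A_5 = 1, A_6 = 1. Minimum distance d = 3.

Enumerate all 2^3 = 8 messages m ∈ F_2^3.
For each, compute codeword c = mG in F_2^8, then tally its weight.
  m = 000 → c = 00000000, weight = 0.
  m = 100 → c = 11110001, weight = 5.
  m = 010 → c = 01100011, weight = 4.
  m = 110 → c = 10010010, weight = 3.
  m = 001 → c = 11110110, weight = 6.
  m = 101 → c = 00000111, weight = 3.
  m = 011 → c = 10010101, weight = 4.
  m = 111 → c = 01100100, weight = 3.
Tally weights:
  weight 0: 1 codewords.
  weight 3: 3 codewords.
  weight 4: 2 codewords.
  weight 5: 1 codewords.
  weight 6: 1 codewords.
Minimum distance d = smallest w > 0 with A_w > 0 = 3.
Sanity: Σ A_w = 8 = 2^3 = 8 ✓.


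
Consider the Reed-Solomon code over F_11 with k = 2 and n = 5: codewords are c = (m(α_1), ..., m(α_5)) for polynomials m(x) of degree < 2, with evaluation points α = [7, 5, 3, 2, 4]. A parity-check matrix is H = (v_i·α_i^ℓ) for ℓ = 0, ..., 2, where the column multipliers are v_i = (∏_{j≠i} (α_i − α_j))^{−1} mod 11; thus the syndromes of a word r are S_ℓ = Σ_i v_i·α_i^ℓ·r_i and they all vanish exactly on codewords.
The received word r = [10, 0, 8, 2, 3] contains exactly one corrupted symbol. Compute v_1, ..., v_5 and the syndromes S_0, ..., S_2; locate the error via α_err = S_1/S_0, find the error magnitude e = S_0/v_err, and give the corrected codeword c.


S = (9, 1, 5), error at position 2, error magnitude e = 2, c = [10, 9, 8, 2, 3].

Step 1: column multipliers v_i = (∏_{j≠i}(α_i − α_j))^{−1} mod 11.
  i = 1 (α = 7): (7−5)(7−3)(7−2)(7−4) = 2·4·5·3 = 120 ≡ 10, so v_1 = 10^{−1} = 10 (mod 11).
  i = 2 (α = 5): (5−7)(5−3)(5−2)(5−4) = (−2)·2·3·1 = −12 ≡ 10, so v_2 = 10^{−1} = 10 (mod 11).
  i = 3 (α = 3): (3−7)(3−5)(3−2)(3−4) = (−4)·(−2)·1·(−1) = −8 ≡ 3, so v_3 = 3^{−1} = 4 (mod 11).
  i = 4 (α = 2): (2−7)(2−5)(2−3)(2−4) = (−5)·(−3)·(−1)·(−2) = 30 ≡ 8, so v_4 = 8^{−1} = 7 (mod 11).
  i = 5 (α = 4): (4−7)(4−5)(4−3)(4−2) = (−3)·(−1)·1·2 = 6 ≡ 6, so v_5 = 6^{−1} = 2 (mod 11).
  v = [10, 10, 4, 7, 2].
Step 2: syndromes of r = [10, 0, 8, 2, 3] (all sums mod 11).
  S_0 = Σ v_i r_i = 10·10 + 10·0 + 4·8 + 7·2 + 2·3 = 152 ≡ 9.
  S_1 = Σ v_i α_i r_i = 10·7·10 + 10·5·0 + 4·3·8 + 7·2·2 + 2·4·3 = 848 ≡ 1.
  α_i^2 mod 11 = [5, 3, 9, 4, 5].
  S_2 = Σ v_i α_i^2 r_i = 10·5·10 + 10·3·0 + 4·9·8 + 7·4·2 + 2·5·3 = 874 ≡ 5.
  S = (9, 1, 5) ≠ 0, so r is not a codeword (an error is present).
Step 3: locate the error. For a single error e at position i, S_ℓ = v_i·e·α_i^ℓ, so α_err = S_1/S_0.
  S_0^{−1} = 9^{−1} = 5 (mod 11), so α_err = 1·5 = 5 ≡ 5 = α_2. Error position i = 2.
  Consistency check: S_2/S_1 = 5·1 = 5 ≡ 5 = α_err ✓ (single-error assumption holds).
Step 4: error magnitude e = S_0/v_2 = S_0·∏_{j≠2}(α_2 − α_j) = 9·10 = 90 ≡ 2 (mod 11).
Step 5: correct position 2: c_2 = r_2 − e = 0 − 2 ≡ 9 (mod 11). Hence c = [10, 9, 8, 2, 3].
  Check: interpolating c through the α_i gives m(x) = 1 + 6·x (degree < 2) with m(α_i) = c_i for every i, so c is indeed a codeword.


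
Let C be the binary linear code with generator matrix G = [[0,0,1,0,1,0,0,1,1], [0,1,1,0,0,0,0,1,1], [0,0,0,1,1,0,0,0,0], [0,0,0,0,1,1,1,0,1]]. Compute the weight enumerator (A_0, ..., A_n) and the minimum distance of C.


Weight distribution: A_0 = 1, A_2 = 3, A_4 = 7, A_6 = 5. Minimum distance d = 2.

Enumerate all 2^4 = 16 messages m ∈ F_2^4.
For each, compute codeword c = mG in F_2^9, then tally its weight.
  m = 0000 → c = 000000000, weight = 0.
  m = 1000 → c = 001010011, weight = 4.
  m = 0100 → c = 011000011, weight = 4.
  m = 1100 → c = 010010000, weight = 2.
  m = 0010 → c = 000110000, weight = 2.
  m = 1010 → c = 001100011, weight = 4.
  m = 0110 → c = 011110011, weight = 6.
  m = 1110 → c = 010100000, weight = 2.
  m = 0001 → c = 000011101, weight = 4.
  m = 1001 → c = 001001110, weight = 4.
  m = 0101 → c = 011011110, weight = 6.
  m = 1101 → c = 010001101, weight = 4.
  m = 0011 → c = 000101101, weight = 4.
  m = 1011 → c = 001111110, weight = 6.
  m = 0111 → c = 011101110, weight = 6.
  m = 1111 → c = 010111101, weight = 6.
Tally weights:
  weight 0: 1 codewords.
  weight 2: 3 codewords.
  weight 4: 7 codewords.
  weight 6: 5 codewords.
Minimum distance d = smallest w > 0 with A_w > 0 = 2.
Sanity: Σ A_w = 16 = 2^4 = 16 ✓.


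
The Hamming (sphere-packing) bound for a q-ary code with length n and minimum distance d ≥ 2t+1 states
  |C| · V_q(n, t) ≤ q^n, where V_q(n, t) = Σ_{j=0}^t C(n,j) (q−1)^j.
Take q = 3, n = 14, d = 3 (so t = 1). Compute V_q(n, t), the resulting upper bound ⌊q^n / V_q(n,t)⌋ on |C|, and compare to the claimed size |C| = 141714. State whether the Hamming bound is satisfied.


V_q(n, t) = 29, q^n = 4782969, Hamming bound = 164929, |C| = 141714 ≤ bound (satisfied).

Step 1: Compute V_q(n, t) = Σ_{j=0}^1 C(n, j) (q−1)^j.
  j = 0: C(14,0)·(2)^0 = 1·1 = 1.
  j = 1: C(14,1)·(2)^1 = 14·2 = 28.
  V_q(n, t) = 1 + 28 = 29.
Step 2: q^n = 3^14 = 4782969.
Step 3: Hamming bound ⌊q^n / V_q(n,t)⌋ = ⌊4782969/29⌋ = 164929.
Step 4: Compare |C| = 141714 to 164929: satisfied.
The claimed |C| lies below the Hamming bound.


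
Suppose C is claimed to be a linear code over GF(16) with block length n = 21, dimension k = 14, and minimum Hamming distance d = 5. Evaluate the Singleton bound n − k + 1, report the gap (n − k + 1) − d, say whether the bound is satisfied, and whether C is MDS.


Singleton RHS = n − k + 1 = 8, slack = 3, bound satisfied, not MDS.

Singleton bound: d ≤ n − k + 1.
Here n = 21, k = 14, so n − k + 1 = 8.
Given d = 5, check d ≤ 8: YES.
Slack = (n − k + 1) − d = 3.
The code is NOT MDS (slack = 3 > 0).
Description: the claimed parameters are [21, 14, 5]_16; such a code would be non-MDS.


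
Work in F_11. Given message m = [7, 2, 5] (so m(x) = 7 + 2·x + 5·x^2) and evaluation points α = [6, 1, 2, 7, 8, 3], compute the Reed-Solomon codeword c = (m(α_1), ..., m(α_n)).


c = [1, 3, 9, 2, 2, 3]

Message polynomial: m(x) = 7 + 2·x + 5·x^2 (mod 11).
For each evaluation point α_i, compute m(α_i) mod 11:
  α_1 = 6: Horner steps 5 → 10 → 1, so m(6) = 1.
  α_2 = 1: Horner steps 5 → 7 → 3, so m(1) = 3.
  α_3 = 2: Horner steps 5 → 1 → 9, so m(2) = 9.
  α_4 = 7: Horner steps 5 → 4 → 2, so m(7) = 2.
  α_5 = 8: Horner steps 5 → 9 → 2, so m(8) = 2.
  α_6 = 3: Horner steps 5 → 6 → 3, so m(3) = 3.
Codeword c = [1, 3, 9, 2, 2, 3] ∈ F_11^6.


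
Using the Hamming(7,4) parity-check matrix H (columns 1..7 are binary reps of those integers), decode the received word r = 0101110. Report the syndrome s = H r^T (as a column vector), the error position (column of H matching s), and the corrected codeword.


s = (1, 0, 1)^T, error position = 5, corrected codeword c = 0101010

Compute s = H r^T mod 2 one row at a time:
  s_1 = 1 + 1 + 1 + 0 = 3 ≡ 1 (mod 2).
  s_2 = 1 + 0 + 1 + 0 = 2 ≡ 0 (mod 2).
  s_3 = 0 + 0 + 1 + 0 = 1 ≡ 1 (mod 2).
s = (1, 0, 1)^T — this equals column 5 of H (binary 101), so error is at position 5.
Correct: flip bit 5 of r = 0101110 to get c = 0101010.


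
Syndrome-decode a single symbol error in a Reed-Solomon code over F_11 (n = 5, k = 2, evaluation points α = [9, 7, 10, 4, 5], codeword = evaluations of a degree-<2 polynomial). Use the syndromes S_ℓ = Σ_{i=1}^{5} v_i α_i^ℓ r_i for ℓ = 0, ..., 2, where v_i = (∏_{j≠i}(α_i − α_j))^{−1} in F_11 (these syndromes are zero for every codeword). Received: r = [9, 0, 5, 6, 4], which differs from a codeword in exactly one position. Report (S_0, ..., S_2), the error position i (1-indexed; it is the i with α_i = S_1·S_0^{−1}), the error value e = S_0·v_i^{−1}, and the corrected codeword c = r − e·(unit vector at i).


S = (6, 10, 2), error at position 1, error magnitude e = 2, c = [7, 0, 5, 6, 4].

Step 1: column multipliers v_i = (∏_{j≠i}(α_i − α_j))^{−1} mod 11.
  i = 1 (α = 9): (9−7)(9−10)(9−4)(9−5) = 2·(−1)·5·4 = −40 ≡ 4, so v_1 = 4^{−1} = 3 (mod 11).
  i = 2 (α = 7): (7−9)(7−10)(7−4)(7−5) = (−2)·(−3)·3·2 = 36 ≡ 3, so v_2 = 3^{−1} = 4 (mod 11).
  i = 3 (α = 10): (10−9)(10−7)(10−4)(10−5) = 1·3·6·5 = 90 ≡ 2, so v_3 = 2^{−1} = 6 (mod 11).
  i = 4 (α = 4): (4−9)(4−7)(4−10)(4−5) = (−5)·(−3)·(−6)·(−1) = 90 ≡ 2, so v_4 = 2^{−1} = 6 (mod 11).
  i = 5 (α = 5): (5−9)(5−7)(5−10)(5−4) = (−4)·(−2)·(−5)·1 = −40 ≡ 4, so v_5 = 4^{−1} = 3 (mod 11).
  v = [3, 4, 6, 6, 3].
Step 2: syndromes of r = [9, 0, 5, 6, 4] (all sums mod 11).
  S_0 = Σ v_i r_i = 3·9 + 4·0 + 6·5 + 6·6 + 3·4 = 105 ≡ 6.
  S_1 = Σ v_i α_i r_i = 3·9·9 + 4·7·0 + 6·10·5 + 6·4·6 + 3·5·4 = 747 ≡ 10.
  α_i^2 mod 11 = [4, 5, 1, 5, 3].
  S_2 = Σ v_i α_i^2 r_i = 3·4·9 + 4·5·0 + 6·1·5 + 6·5·6 + 3·3·4 = 354 ≡ 2.
  S = (6, 10, 2) ≠ 0, so r is not a codeword (an error is present).
Step 3: locate the error. For a single error e at position i, S_ℓ = v_i·e·α_i^ℓ, so α_err = S_1/S_0.
  S_0^{−1} = 6^{−1} = 2 (mod 11), so α_err = 10·2 = 20 ≡ 9 = α_1. Error position i = 1.
  Consistency check: S_2/S_1 = 2·10 = 20 ≡ 9 = α_err ✓ (single-error assumption holds).
Step 4: error magnitude e = S_0/v_1 = S_0·∏_{j≠1}(α_1 − α_j) = 6·4 = 24 ≡ 2 (mod 11).
Step 5: correct position 1: c_1 = r_1 − e = 9 − 2 ≡ 7 (mod 11). Hence c = [7, 0, 5, 6, 4].
  Check: interpolating c through the α_i gives m(x) = 3 + 9·x (degree < 2) with m(α_i) = c_i for every i, so c is indeed a codeword.


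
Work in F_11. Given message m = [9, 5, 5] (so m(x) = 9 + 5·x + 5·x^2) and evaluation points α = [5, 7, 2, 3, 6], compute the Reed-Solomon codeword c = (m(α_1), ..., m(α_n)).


c = [5, 3, 6, 3, 10]

Message polynomial: m(x) = 9 + 5·x + 5·x^2 (mod 11).
For each evaluation point α_i, compute m(α_i) mod 11:
  α_1 = 5: Horner steps 5 → 8 → 5, so m(5) = 5.
  α_2 = 7: Horner steps 5 → 7 → 3, so m(7) = 3.
  α_3 = 2: Horner steps 5 → 4 → 6, so m(2) = 6.
  α_4 = 3: Horner steps 5 → 9 → 3, so m(3) = 3.
  α_5 = 6: Horner steps 5 → 2 → 10, so m(6) = 10.
Codeword c = [5, 3, 6, 3, 10] ∈ F_11^5.


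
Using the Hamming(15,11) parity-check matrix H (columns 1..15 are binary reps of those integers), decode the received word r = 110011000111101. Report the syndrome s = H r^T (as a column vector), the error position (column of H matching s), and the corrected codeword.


s = (1, 1, 1, 1)^T, error position = 15, corrected codeword c = 110011000111100

Compute s = H r^T mod 2 one row at a time:
  s_1 = 0 + 0 + 1 + 1 + 1 + 1 + 0 + 1 = 5 ≡ 1 (mod 2).
  s_2 = 0 + 1 + 1 + 0 + 1 + 1 + 0 + 1 = 5 ≡ 1 (mod 2).
  s_3 = 1 + 0 + 1 + 0 + 1 + 1 + 0 + 1 = 5 ≡ 1 (mod 2).
  s_4 = 1 + 0 + 1 + 0 + 0 + 1 + 1 + 1 = 5 ≡ 1 (mod 2).
s = (1, 1, 1, 1)^T — this equals column 15 of H (binary 1111), so error is at position 15.
Correct: flip bit 15 of r = 110011000111101 to get c = 110011000111100.


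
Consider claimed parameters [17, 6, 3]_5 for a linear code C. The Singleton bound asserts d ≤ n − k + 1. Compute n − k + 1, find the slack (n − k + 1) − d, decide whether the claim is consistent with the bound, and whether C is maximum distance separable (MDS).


Singleton RHS = n − k + 1 = 12, slack = 9, bound satisfied, not MDS.

Singleton bound: d ≤ n − k + 1.
Here n = 17, k = 6, so n − k + 1 = 12.
Given d = 3, check d ≤ 12: YES.
Slack = (n − k + 1) − d = 9.
The code is NOT MDS (slack = 9 > 0).
Description: the claimed parameters are [17, 6, 3]_5; such a code would be non-MDS.


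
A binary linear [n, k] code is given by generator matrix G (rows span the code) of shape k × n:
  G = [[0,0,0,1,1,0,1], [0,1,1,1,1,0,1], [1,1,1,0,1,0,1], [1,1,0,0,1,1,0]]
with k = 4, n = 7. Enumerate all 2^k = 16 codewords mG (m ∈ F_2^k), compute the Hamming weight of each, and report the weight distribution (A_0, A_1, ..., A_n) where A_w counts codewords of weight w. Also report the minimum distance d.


Weight distribution: A_0 = 1, A_2 = 2, A_3 = 4, A_4 = 5, A_5 = 4. Minimum distance d = 2.

Enumerate all 2^4 = 16 messages m ∈ F_2^4.
For each, compute codeword c = mG in F_2^7, then tally its weight.
  m = 0000 → c = 0000000, weight = 0.
  m = 1000 → c = 0001101, weight = 3.
  m = 0100 → c = 0111101, weight = 5.
  m = 1100 → c = 0110000, weight = 2.
  m = 0010 → c = 1110101, weight = 5.
  m = 1010 → c = 1111000, weight = 4.
  m = 0110 → c = 1001000, weight = 2.
  m = 1110 → c = 1000101, weight = 3.
  m = 0001 → c = 1100110, weight = 4.
  m = 1001 → c = 1101011, weight = 5.
  m = 0101 → c = 1011011, weight = 5.
  m = 1101 → c = 1010110, weight = 4.
  m = 0011 → c = 0010011, weight = 3.
  m = 1011 → c = 0011110, weight = 4.
  m = 0111 → c = 0101110, weight = 4.
  m = 1111 → c = 0100011, weight = 3.
Tally weights:
  weight 0: 1 codewords.
  weight 2: 2 codewords.
  weight 3: 4 codewords.
  weight 4: 5 codewords.
  weight 5: 4 codewords.
Minimum distance d = smallest w > 0 with A_w > 0 = 2.
Sanity: Σ A_w = 16 = 2^4 = 16 ✓.


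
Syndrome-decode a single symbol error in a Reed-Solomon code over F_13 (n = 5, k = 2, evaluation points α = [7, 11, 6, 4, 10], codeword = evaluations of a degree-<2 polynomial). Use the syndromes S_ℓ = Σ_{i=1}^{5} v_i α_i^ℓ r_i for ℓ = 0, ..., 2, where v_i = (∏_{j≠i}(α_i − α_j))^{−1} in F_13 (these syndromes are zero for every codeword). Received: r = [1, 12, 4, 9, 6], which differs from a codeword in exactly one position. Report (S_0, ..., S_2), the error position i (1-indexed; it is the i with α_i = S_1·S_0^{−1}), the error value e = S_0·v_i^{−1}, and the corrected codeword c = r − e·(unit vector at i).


S = (4, 11, 1), error at position 3, error magnitude e = 9, c = [1, 12, 8, 9, 6].

Step 1: column multipliers v_i = (∏_{j≠i}(α_i − α_j))^{−1} mod 13.
  i = 1 (α = 7): (7−11)(7−6)(7−4)(7−10) = (−4)·1·3·(−3) = 36 ≡ 10, so v_1 = 10^{−1} = 4 (mod 13).
  i = 2 (α = 11): (11−7)(11−6)(11−4)(11−10) = 4·5·7·1 = 140 ≡ 10, so v_2 = 10^{−1} = 4 (mod 13).
  i = 3 (α = 6): (6−7)(6−11)(6−4)(6−10) = (−1)·(−5)·2·(−4) = −40 ≡ 12, so v_3 = 12^{−1} = 12 (mod 13).
  i = 4 (α = 4): (4−7)(4−11)(4−6)(4−10) = (−3)·(−7)·(−2)·(−6) = 252 ≡ 5, so v_4 = 5^{−1} = 8 (mod 13).
  i = 5 (α = 10): (10−7)(10−11)(10−6)(10−4) = 3·(−1)·4·6 = −72 ≡ 6, so v_5 = 6^{−1} = 11 (mod 13).
  v = [4, 4, 12, 8, 11].
Step 2: syndromes of r = [1, 12, 4, 9, 6] (all sums mod 13).
  S_0 = Σ v_i r_i = 4·1 + 4·12 + 12·4 + 8·9 + 11·6 = 238 ≡ 4.
  S_1 = Σ v_i α_i r_i = 4·7·1 + 4·11·12 + 12·6·4 + 8·4·9 + 11·10·6 = 1792 ≡ 11.
  α_i^2 mod 13 = [10, 4, 10, 3, 9].
  S_2 = Σ v_i α_i^2 r_i = 4·10·1 + 4·4·12 + 12·10·4 + 8·3·9 + 11·9·6 = 1522 ≡ 1.
  S = (4, 11, 1) ≠ 0, so r is not a codeword (an error is present).
Step 3: locate the error. For a single error e at position i, S_ℓ = v_i·e·α_i^ℓ, so α_err = S_1/S_0.
  S_0^{−1} = 4^{−1} = 10 (mod 13), so α_err = 11·10 = 110 ≡ 6 = α_3. Error position i = 3.
  Consistency check: S_2/S_1 = 1·6 = 6 ≡ 6 = α_err ✓ (single-error assumption holds).
Step 4: error magnitude e = S_0/v_3 = S_0·∏_{j≠3}(α_3 − α_j) = 4·12 = 48 ≡ 9 (mod 13).
Step 5: correct position 3: c_3 = r_3 − e = 4 − 9 ≡ 8 (mod 13). Hence c = [1, 12, 8, 9, 6].
  Check: interpolating c through the α_i gives m(x) = 11 + 6·x (degree < 2) with m(α_i) = c_i for every i, so c is indeed a codeword.


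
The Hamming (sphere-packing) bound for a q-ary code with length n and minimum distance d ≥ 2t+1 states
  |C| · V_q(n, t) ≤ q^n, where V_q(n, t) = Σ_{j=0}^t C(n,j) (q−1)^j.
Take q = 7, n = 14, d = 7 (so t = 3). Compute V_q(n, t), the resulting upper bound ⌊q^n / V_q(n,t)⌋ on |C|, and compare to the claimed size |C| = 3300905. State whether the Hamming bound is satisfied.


V_q(n, t) = 81985, q^n = 678223072849, Hamming bound = 8272526, |C| = 3300905 ≤ bound (satisfied).

Step 1: Compute V_q(n, t) = Σ_{j=0}^3 C(n, j) (q−1)^j.
  j = 0: C(14,0)·(6)^0 = 1·1 = 1.
  j = 1: C(14,1)·(6)^1 = 14·6 = 84.
  j = 2: C(14,2)·(6)^2 = 91·36 = 3276.
  j = 3: C(14,3)·(6)^3 = 364·216 = 78624.
  V_q(n, t) = 1 + 84 + 3276 + 78624 = 81985.
Step 2: q^n = 7^14 = 678223072849.
Step 3: Hamming bound ⌊q^n / V_q(n,t)⌋ = ⌊678223072849/81985⌋ = 8272526.
Step 4: Compare |C| = 3300905 to 8272526: satisfied.
The claimed |C| lies below the Hamming bound.


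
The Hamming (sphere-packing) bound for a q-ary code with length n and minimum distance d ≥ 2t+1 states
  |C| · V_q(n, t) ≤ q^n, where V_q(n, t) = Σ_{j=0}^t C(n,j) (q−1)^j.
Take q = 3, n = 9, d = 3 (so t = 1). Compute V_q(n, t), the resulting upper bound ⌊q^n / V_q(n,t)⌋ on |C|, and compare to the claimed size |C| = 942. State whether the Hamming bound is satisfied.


V_q(n, t) = 19, q^n = 19683, Hamming bound = 1035, |C| = 942 ≤ bound (satisfied).

Step 1: Compute V_q(n, t) = Σ_{j=0}^1 C(n, j) (q−1)^j.
  j = 0: C(9,0)·(2)^0 = 1·1 = 1.
  j = 1: C(9,1)·(2)^1 = 9·2 = 18.
  V_q(n, t) = 1 + 18 = 19.
Step 2: q^n = 3^9 = 19683.
Step 3: Hamming bound ⌊q^n / V_q(n,t)⌋ = ⌊19683/19⌋ = 1035.
Step 4: Compare |C| = 942 to 1035: satisfied.
The claimed |C| lies below the Hamming bound.


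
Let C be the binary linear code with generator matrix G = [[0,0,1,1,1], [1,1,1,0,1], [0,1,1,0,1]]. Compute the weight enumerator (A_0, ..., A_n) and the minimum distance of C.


Weight distribution: A_0 = 1, A_1 = 1, A_2 = 1, A_3 = 3, A_4 = 2. Minimum distance d = 1.

Enumerate all 2^3 = 8 messages m ∈ F_2^3.
For each, compute codeword c = mG in F_2^5, then tally its weight.
  m = 000 → c = 00000, weight = 0.
  m = 100 → c = 00111, weight = 3.
  m = 010 → c = 11101, weight = 4.
  m = 110 → c = 11010, weight = 3.
  m = 001 → c = 01101, weight = 3.
  m = 101 → c = 01010, weight = 2.
  m = 011 → c = 10000, weight = 1.
  m = 111 → c = 10111, weight = 4.
Tally weights:
  weight 0: 1 codewords.
  weight 1: 1 codewords.
  weight 2: 1 codewords.
  weight 3: 3 codewords.
  weight 4: 2 codewords.
Minimum distance d = smallest w > 0 with A_w > 0 = 1.
Sanity: Σ A_w = 8 = 2^3 = 8 ✓.


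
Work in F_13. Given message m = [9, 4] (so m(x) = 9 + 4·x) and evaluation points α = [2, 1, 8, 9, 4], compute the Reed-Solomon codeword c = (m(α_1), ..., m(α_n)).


c = [4, 0, 2, 6, 12]

Message polynomial: m(x) = 9 + 4·x (mod 13).
For each evaluation point α_i, compute m(α_i) mod 13:
  α_1 = 2: Horner steps 4 → 4, so m(2) = 4.
  α_2 = 1: Horner steps 4 → 0, so m(1) = 0.
  α_3 = 8: Horner steps 4 → 2, so m(8) = 2.
  α_4 = 9: Horner steps 4 → 6, so m(9) = 6.
  α_5 = 4: Horner steps 4 → 12, so m(4) = 12.
Codeword c = [4, 0, 2, 6, 12] ∈ F_13^5.


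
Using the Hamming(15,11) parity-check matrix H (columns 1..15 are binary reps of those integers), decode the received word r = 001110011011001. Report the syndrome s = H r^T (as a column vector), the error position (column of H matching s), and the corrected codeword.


s = (1, 0, 1, 1)^T, error position = 11, corrected codeword c = 001110011001001

Compute s = H r^T mod 2 one row at a time:
  s_1 = 1 + 1 + 0 + 1 + 1 + 0 + 0 + 1 = 5 ≡ 1 (mod 2).
  s_2 = 1 + 1 + 0 + 0 + 1 + 0 + 0 + 1 = 4 ≡ 0 (mod 2).
  s_3 = 0 + 1 + 0 + 0 + 0 + 1 + 0 + 1 = 3 ≡ 1 (mod 2).
  s_4 = 0 + 1 + 1 + 0 + 1 + 1 + 0 + 1 = 5 ≡ 1 (mod 2).
s = (1, 0, 1, 1)^T — this equals column 11 of H (binary 1011), so error is at position 11.
Correct: flip bit 11 of r = 001110011011001 to get c = 001110011001001.


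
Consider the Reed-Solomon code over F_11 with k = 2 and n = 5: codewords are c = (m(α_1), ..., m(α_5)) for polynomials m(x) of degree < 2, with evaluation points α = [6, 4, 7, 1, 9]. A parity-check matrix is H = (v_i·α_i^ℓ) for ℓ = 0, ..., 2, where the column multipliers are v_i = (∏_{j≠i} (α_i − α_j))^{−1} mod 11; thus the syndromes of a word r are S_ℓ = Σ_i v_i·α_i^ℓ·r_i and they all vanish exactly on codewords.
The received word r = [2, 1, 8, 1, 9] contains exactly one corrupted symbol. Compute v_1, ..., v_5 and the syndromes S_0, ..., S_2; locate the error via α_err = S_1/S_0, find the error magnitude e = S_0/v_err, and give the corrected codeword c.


S = (8, 8, 8), error at position 4, error magnitude e = 7, c = [2, 1, 8, 5, 9].

Step 1: column multipliers v_i = (∏_{j≠i}(α_i − α_j))^{−1} mod 11.
  i = 1 (α = 6): (6−4)(6−7)(6−1)(6−9) = 2·(−1)·5·(−3) = 30 ≡ 8, so v_1 = 8^{−1} = 7 (mod 11).
  i = 2 (α = 4): (4−6)(4−7)(4−1)(4−9) = (−2)·(−3)·3·(−5) = −90 ≡ 9, so v_2 = 9^{−1} = 5 (mod 11).
  i = 3 (α = 7): (7−6)(7−4)(7−1)(7−9) = 1·3·6·(−2) = −36 ≡ 8, so v_3 = 8^{−1} = 7 (mod 11).
  i = 4 (α = 1): (1−6)(1−4)(1−7)(1−9) = (−5)·(−3)·(−6)·(−8) = 720 ≡ 5, so v_4 = 5^{−1} = 9 (mod 11).
  i = 5 (α = 9): (9−6)(9−4)(9−7)(9−1) = 3·5·2·8 = 240 ≡ 9, so v_5 = 9^{−1} = 5 (mod 11).
  v = [7, 5, 7, 9, 5].
Step 2: syndromes of r = [2, 1, 8, 1, 9] (all sums mod 11).
  S_0 = Σ v_i r_i = 7·2 + 5·1 + 7·8 + 9·1 + 5·9 = 129 ≡ 8.
  S_1 = Σ v_i α_i r_i = 7·6·2 + 5·4·1 + 7·7·8 + 9·1·1 + 5·9·9 = 910 ≡ 8.
  α_i^2 mod 11 = [3, 5, 5, 1, 4].
  S_2 = Σ v_i α_i^2 r_i = 7·3·2 + 5·5·1 + 7·5·8 + 9·1·1 + 5·4·9 = 536 ≡ 8.
  S = (8, 8, 8) ≠ 0, so r is not a codeword (an error is present).
Step 3: locate the error. For a single error e at position i, S_ℓ = v_i·e·α_i^ℓ, so α_err = S_1/S_0.
  S_0^{−1} = 8^{−1} = 7 (mod 11), so α_err = 8·7 = 56 ≡ 1 = α_4. Error position i = 4.
  Consistency check: S_2/S_1 = 8·7 = 56 ≡ 1 = α_err ✓ (single-error assumption holds).
Step 4: error magnitude e = S_0/v_4 = S_0·∏_{j≠4}(α_4 − α_j) = 8·5 = 40 ≡ 7 (mod 11).
Step 5: correct position 4: c_4 = r_4 − e = 1 − 7 ≡ 5 (mod 11). Hence c = [2, 1, 8, 5, 9].
  Check: interpolating c through the α_i gives m(x) = 10 + 6·x (degree < 2) with m(α_i) = c_i for every i, so c is indeed a codeword.


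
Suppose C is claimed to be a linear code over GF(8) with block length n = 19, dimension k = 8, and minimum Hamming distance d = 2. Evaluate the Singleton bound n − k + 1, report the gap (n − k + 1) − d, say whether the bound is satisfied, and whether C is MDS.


Singleton RHS = n − k + 1 = 12, slack = 10, bound satisfied, not MDS.

Singleton bound: d ≤ n − k + 1.
Here n = 19, k = 8, so n − k + 1 = 12.
Given d = 2, check d ≤ 12: YES.
Slack = (n − k + 1) − d = 10.
The code is NOT MDS (slack = 10 > 0).
Description: the claimed parameters are [19, 8, 2]_8; such a code would be non-MDS.


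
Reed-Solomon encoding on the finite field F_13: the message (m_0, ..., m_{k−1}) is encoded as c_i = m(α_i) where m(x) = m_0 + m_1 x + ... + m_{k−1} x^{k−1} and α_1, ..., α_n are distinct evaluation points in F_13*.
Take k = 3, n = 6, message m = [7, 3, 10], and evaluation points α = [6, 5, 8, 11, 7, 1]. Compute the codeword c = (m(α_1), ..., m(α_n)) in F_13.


c = [8, 12, 8, 2, 11, 7]

Message polynomial: m(x) = 7 + 3·x + 10·x^2 (mod 13).
For each evaluation point α_i, compute m(α_i) mod 13:
  α_1 = 6: Horner steps 10 → 11 → 8, so m(6) = 8.
  α_2 = 5: Horner steps 10 → 1 → 12, so m(5) = 12.
  α_3 = 8: Horner steps 10 → 5 → 8, so m(8) = 8.
  α_4 = 11: Horner steps 10 → 9 → 2, so m(11) = 2.
  α_5 = 7: Horner steps 10 → 8 → 11, so m(7) = 11.
  α_6 = 1: Horner steps 10 → 0 → 7, so m(1) = 7.
Codeword c = [8, 12, 8, 2, 11, 7] ∈ F_13^6.


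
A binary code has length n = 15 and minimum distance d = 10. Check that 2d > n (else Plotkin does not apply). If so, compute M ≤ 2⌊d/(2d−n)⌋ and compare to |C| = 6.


Plotkin bound M ≤ 4; given |C| = 6 > bound (violated).

Check applicability: 2d = 20, n = 15.
2d − n = 5 > 0, so Plotkin applies.
Compute d/(2d−n) = 10/5 ≈ 2.0000.
⌊d/(2d−n)⌋ = 2.
Plotkin bound: M ≤ 2·2 = 4.
Given |C| = 6, check: VIOLATED.
This |C| is above the Plotkin bound, so no binary code with n = 15, d = 10 and 6 codewords exists.


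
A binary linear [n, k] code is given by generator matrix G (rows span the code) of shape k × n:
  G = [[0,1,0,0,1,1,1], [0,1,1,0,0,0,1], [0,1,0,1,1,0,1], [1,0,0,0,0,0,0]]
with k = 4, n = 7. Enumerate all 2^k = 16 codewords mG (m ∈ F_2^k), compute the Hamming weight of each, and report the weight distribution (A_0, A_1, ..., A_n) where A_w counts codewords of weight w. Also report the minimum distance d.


Weight distribution: A_0 = 1, A_1 = 1, A_2 = 1, A_3 = 4, A_4 = 5, A_5 = 3, A_6 = 1. Minimum distance d = 1.

Enumerate all 2^4 = 16 messages m ∈ F_2^4.
For each, compute codeword c = mG in F_2^7, then tally its weight.
  m = 0000 → c = 0000000, weight = 0.
  m = 1000 → c = 0100111, weight = 4.
  m = 0100 → c = 0110001, weight = 3.
  m = 1100 → c = 0010110, weight = 3.
  m = 0010 → c = 0101101, weight = 4.
  m = 1010 → c = 0001010, weight = 2.
  m = 0110 → c = 0011100, weight = 3.
  m = 1110 → c = 0111011, weight = 5.
  m = 0001 → c = 1000000, weight = 1.
  m = 1001 → c = 1100111, weight = 5.
  m = 0101 → c = 1110001, weight = 4.
  m = 1101 → c = 1010110, weight = 4.
  m = 0011 → c = 1101101, weight = 5.
  m = 1011 → c = 1001010, weight = 3.
  m = 0111 → c = 1011100, weight = 4.
  m = 1111 → c = 1111011, weight = 6.
Tally weights:
  weight 0: 1 codewords.
  weight 1: 1 codewords.
  weight 2: 1 codewords.
  weight 3: 4 codewords.
  weight 4: 5 codewords.
  weight 5: 3 codewords.
  weight 6: 1 codewords.
Minimum distance d = smallest w > 0 with A_w > 0 = 1.
Sanity: Σ A_w = 16 = 2^4 = 16 ✓.


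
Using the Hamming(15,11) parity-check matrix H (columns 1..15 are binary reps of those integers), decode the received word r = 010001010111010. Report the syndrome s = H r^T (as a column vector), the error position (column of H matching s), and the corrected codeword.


s = (1, 1, 1, 1)^T, error position = 15, corrected codeword c = 010001010111011

Compute s = H r^T mod 2 one row at a time:
  s_1 = 1 + 0 + 1 + 1 + 1 + 0 + 1 + 0 = 5 ≡ 1 (mod 2).
  s_2 = 0 + 0 + 1 + 0 + 1 + 0 + 1 + 0 = 3 ≡ 1 (mod 2).
  s_3 = 1 + 0 + 1 + 0 + 1 + 1 + 1 + 0 = 5 ≡ 1 (mod 2).
  s_4 = 0 + 0 + 0 + 0 + 0 + 1 + 0 + 0 = 1 ≡ 1 (mod 2).
s = (1, 1, 1, 1)^T — this equals column 15 of H (binary 1111), so error is at position 15.
Correct: flip bit 15 of r = 010001010111010 to get c = 010001010111011.


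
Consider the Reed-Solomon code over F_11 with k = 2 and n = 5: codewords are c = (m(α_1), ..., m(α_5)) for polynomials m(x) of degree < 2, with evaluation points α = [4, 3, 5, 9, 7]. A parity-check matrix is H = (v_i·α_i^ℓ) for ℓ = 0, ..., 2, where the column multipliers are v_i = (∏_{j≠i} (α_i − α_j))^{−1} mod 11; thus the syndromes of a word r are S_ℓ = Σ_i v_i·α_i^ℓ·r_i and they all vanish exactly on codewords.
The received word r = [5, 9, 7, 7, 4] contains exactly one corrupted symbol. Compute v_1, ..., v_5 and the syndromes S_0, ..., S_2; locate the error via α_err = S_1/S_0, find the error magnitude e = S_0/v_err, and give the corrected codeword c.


S = (10, 6, 8), error at position 3, error magnitude e = 6, c = [5, 9, 1, 7, 4].

Step 1: column multipliers v_i = (∏_{j≠i}(α_i − α_j))^{−1} mod 11.
  i = 1 (α = 4): (4−3)(4−5)(4−9)(4−7) = 1·(−1)·(−5)·(−3) = −15 ≡ 7, so v_1 = 7^{−1} = 8 (mod 11).
  i = 2 (α = 3): (3−4)(3−5)(3−9)(3−7) = (−1)·(−2)·(−6)·(−4) = 48 ≡ 4, so v_2 = 4^{−1} = 3 (mod 11).
  i = 3 (α = 5): (5−4)(5−3)(5−9)(5−7) = 1·2·(−4)·(−2) = 16 ≡ 5, so v_3 = 5^{−1} = 9 (mod 11).
  i = 4 (α = 9): (9−4)(9−3)(9−5)(9−7) = 5·6·4·2 = 240 ≡ 9, so v_4 = 9^{−1} = 5 (mod 11).
  i = 5 (α = 7): (7−4)(7−3)(7−5)(7−9) = 3·4·2·(−2) = −48 ≡ 7, so v_5 = 7^{−1} = 8 (mod 11).
  v = [8, 3, 9, 5, 8].
Step 2: syndromes of r = [5, 9, 7, 7, 4] (all sums mod 11).
  S_0 = Σ v_i r_i = 8·5 + 3·9 + 9·7 + 5·7 + 8·4 = 197 ≡ 10.
  S_1 = Σ v_i α_i r_i = 8·4·5 + 3·3·9 + 9·5·7 + 5·9·7 + 8·7·4 = 1095 ≡ 6.
  α_i^2 mod 11 = [5, 9, 3, 4, 5].
  S_2 = Σ v_i α_i^2 r_i = 8·5·5 + 3·9·9 + 9·3·7 + 5·4·7 + 8·5·4 = 932 ≡ 8.
  S = (10, 6, 8) ≠ 0, so r is not a codeword (an error is present).
Step 3: locate the error. For a single error e at position i, S_ℓ = v_i·e·α_i^ℓ, so α_err = S_1/S_0.
  S_0^{−1} = 10^{−1} = 10 (mod 11), so α_err = 6·10 = 60 ≡ 5 = α_3. Error position i = 3.
  Consistency check: S_2/S_1 = 8·2 = 16 ≡ 5 = α_err ✓ (single-error assumption holds).
Step 4: error magnitude e = S_0/v_3 = S_0·∏_{j≠3}(α_3 − α_j) = 10·5 = 50 ≡ 6 (mod 11).
Step 5: correct position 3: c_3 = r_3 − e = 7 − 6 ≡ 1 (mod 11). Hence c = [5, 9, 1, 7, 4].
  Check: interpolating c through the α_i gives m(x) = 10 + 7·x (degree < 2) with m(α_i) = c_i for every i, so c is indeed a codeword.


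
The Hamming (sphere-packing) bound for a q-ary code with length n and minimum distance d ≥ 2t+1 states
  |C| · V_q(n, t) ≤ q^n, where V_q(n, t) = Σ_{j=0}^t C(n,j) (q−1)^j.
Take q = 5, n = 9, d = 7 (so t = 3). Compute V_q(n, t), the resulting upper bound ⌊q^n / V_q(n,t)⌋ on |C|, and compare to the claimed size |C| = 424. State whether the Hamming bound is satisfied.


V_q(n, t) = 5989, q^n = 1953125, Hamming bound = 326, |C| = 424 > bound (violated).

Step 1: Compute V_q(n, t) = Σ_{j=0}^3 C(n, j) (q−1)^j.
  j = 0: C(9,0)·(4)^0 = 1·1 = 1.
  j = 1: C(9,1)·(4)^1 = 9·4 = 36.
  j = 2: C(9,2)·(4)^2 = 36·16 = 576.
  j = 3: C(9,3)·(4)^3 = 84·64 = 5376.
  V_q(n, t) = 1 + 36 + 576 + 5376 = 5989.
Step 2: q^n = 5^9 = 1953125.
Step 3: Hamming bound ⌊q^n / V_q(n,t)⌋ = ⌊1953125/5989⌋ = 326.
Step 4: Compare |C| = 424 to 326: violated.
The claimed |C| lies above the Hamming bound, so no 5-ary code of length 9 with d ≥ 7 can have 424 codewords.
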